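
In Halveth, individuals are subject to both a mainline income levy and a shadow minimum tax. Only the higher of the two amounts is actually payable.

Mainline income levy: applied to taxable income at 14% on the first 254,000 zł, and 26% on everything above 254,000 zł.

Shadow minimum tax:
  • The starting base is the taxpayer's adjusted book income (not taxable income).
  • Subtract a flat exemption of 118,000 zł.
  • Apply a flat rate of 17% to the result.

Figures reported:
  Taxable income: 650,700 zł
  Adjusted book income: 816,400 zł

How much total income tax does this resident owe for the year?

Shadow minimum tax:
  Base (adjusted book income): 816,400 zł
  Less exemption 118,000 zł → base 698,400 zł
  698,400 zł × 17% = 118,728 zł

Mainline income levy:
  254,000 zł × 14% = 35,560 zł
  396,700 zł × 26% = 103,142 zł
  → 138,702 zł

138,702 zł > 118,728 zł, so the mainline income levy governs.

138,702 zł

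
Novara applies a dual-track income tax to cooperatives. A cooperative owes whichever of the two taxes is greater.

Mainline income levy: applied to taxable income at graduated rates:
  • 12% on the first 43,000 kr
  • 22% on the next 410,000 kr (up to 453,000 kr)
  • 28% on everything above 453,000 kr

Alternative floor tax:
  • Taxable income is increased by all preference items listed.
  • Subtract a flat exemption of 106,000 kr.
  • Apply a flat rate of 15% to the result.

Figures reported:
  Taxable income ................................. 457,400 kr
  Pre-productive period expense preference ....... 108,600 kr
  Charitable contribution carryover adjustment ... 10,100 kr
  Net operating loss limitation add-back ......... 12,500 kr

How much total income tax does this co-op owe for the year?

96,592 kr

Mainline income levy:
  43,000 kr × 12% = 5,160 kr
  410,000 kr × 22% = 90,200 kr
  4,400 kr × 28% = 1,232 kr
  → 96,592 kr

Alternative floor tax:
  Adjusted income: 457,400 kr + 108,600 kr + 10,100 kr + 12,500 kr = 588,600 kr
  Less exemption 106,000 kr → base 482,600 kr
  482,600 kr × 15% = 72,390 kr

96,592 kr > 72,390 kr, so the mainline income levy governs.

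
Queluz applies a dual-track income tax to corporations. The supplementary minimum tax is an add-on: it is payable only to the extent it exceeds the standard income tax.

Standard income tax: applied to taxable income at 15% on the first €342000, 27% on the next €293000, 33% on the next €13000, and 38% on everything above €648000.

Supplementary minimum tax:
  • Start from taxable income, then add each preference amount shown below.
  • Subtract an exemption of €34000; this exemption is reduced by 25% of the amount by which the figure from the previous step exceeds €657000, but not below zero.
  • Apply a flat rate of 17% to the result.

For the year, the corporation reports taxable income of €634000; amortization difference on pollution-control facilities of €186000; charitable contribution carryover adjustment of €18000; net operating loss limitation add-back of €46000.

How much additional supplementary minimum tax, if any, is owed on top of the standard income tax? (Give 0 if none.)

€20140

Supplementary minimum tax:
  Adjusted income: €634000 + €186000 + €18000 + €46000 = €884000
  Exemption: 25% × (€884000 − €657000) = €56750 ≥ €34000, so the exemption is fully phased out
  Base: €884000 − €0 = €884000
  €884000 × 17% = €150280

Standard income tax:
  €342000 × 15% = €51300
  €292000 × 27% = €78840
  → €130140

Excess of supplementary minimum tax over standard income tax: €150280 − €130140 = €20140.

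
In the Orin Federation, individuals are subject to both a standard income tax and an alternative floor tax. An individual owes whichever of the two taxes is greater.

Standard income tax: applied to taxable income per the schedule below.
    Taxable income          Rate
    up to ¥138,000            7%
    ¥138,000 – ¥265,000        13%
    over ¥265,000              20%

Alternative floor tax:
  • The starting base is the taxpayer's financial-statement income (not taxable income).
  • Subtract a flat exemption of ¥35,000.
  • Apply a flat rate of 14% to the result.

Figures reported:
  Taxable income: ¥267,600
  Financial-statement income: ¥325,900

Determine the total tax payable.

Alternative floor tax:
  Base (financial-statement income): ¥325,900
  Less exemption ¥35,000 → base ¥290,900
  ¥290,900 × 14% = ¥40,726

Standard income tax:
  ¥138,000 × 7% = ¥9,660
  ¥127,000 × 13% = ¥16,510
  ¥2,600 × 20% = ¥520
  → ¥26,690

¥40,726 > ¥26,690, so the alternative floor tax is the binding amount.

¥40,726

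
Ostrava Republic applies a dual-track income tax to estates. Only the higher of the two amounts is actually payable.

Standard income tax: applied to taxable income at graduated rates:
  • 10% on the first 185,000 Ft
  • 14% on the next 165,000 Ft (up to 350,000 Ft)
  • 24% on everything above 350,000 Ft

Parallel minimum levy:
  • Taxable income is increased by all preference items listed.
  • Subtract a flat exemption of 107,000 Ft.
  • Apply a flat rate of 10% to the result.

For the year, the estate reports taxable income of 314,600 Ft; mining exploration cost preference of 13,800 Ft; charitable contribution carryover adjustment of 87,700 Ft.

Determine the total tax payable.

36,644 Ft

Standard income tax:
  185,000 Ft × 10% = 18,500 Ft
  129,600 Ft × 14% = 18,144 Ft
  → 36,644 Ft

Parallel minimum levy:
  Adjusted income: 314,600 Ft + 13,800 Ft + 87,700 Ft = 416,100 Ft
  Less exemption 107,000 Ft → base 309,100 Ft
  309,100 Ft × 10% = 30,910 Ft

36,644 Ft > 30,910 Ft, so the standard income tax governs.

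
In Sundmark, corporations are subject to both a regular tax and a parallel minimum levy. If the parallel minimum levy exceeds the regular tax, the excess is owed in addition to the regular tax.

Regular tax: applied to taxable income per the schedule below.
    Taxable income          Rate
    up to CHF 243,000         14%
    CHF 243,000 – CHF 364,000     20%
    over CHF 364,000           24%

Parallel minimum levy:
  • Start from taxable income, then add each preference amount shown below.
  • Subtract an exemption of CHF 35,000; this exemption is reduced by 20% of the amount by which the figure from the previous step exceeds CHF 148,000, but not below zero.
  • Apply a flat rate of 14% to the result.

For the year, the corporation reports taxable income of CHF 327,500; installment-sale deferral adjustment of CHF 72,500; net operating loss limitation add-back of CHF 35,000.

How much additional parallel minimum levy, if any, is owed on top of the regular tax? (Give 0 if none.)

CHF 9,980

Regular tax:
  CHF 243,000 × 14% = CHF 34,020
  CHF 84,500 × 20% = CHF 16,900
  → CHF 50,920

Parallel minimum levy:
  Adjusted income: CHF 327,500 + CHF 72,500 + CHF 35,000 = CHF 435,000
  Exemption: 20% × (CHF 435,000 − CHF 148,000) = CHF 57,400 ≥ CHF 35,000, so the exemption is fully phased out
  Base: CHF 435,000 − CHF 0 = CHF 435,000
  CHF 435,000 × 14% = CHF 60,900

Excess of parallel minimum levy over regular tax: CHF 60,900 − CHF 50,920 = CHF 9,980.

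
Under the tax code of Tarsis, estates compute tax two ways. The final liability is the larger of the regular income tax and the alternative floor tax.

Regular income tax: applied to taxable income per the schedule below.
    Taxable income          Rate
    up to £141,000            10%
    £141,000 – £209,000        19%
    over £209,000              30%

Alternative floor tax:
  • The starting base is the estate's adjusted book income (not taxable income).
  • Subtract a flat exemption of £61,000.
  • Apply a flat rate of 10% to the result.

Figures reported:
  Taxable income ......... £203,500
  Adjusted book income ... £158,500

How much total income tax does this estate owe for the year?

Regular income tax:
  £141,000 × 10% = £14,100
  £62,500 × 19% = £11,875
  → £25,975

Alternative floor tax:
  Base (adjusted book income): £158,500
  Less exemption £61,000 → base £97,500
  £97,500 × 10% = £9,750

£25,975 > £9,750, so the regular income tax governs.

£25,975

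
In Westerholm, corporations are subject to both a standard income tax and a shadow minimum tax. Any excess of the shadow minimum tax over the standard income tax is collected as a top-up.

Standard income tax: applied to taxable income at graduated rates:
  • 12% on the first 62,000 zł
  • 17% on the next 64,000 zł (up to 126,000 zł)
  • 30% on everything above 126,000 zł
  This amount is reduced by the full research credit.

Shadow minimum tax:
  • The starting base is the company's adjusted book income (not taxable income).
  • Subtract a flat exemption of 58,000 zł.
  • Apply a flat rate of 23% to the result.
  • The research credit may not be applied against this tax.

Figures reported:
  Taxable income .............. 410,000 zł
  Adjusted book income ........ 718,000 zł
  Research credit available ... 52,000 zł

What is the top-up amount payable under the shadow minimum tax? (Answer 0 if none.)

100,280 zł

Shadow minimum tax:
  Base (adjusted book income): 718,000 zł
  Less exemption 58,000 zł → base 660,000 zł
  660,000 zł × 23% = 151,800 zł

Standard income tax:
  62,000 zł × 12% = 7,440 zł
  64,000 zł × 17% = 10,880 zł
  284,000 zł × 30% = 85,200 zł
  → 103,520 zł
  Less research credit 52,000 zł → 51,520 zł

Excess of shadow minimum tax over standard income tax: 151,800 zł − 51,520 zł = 100,280 zł.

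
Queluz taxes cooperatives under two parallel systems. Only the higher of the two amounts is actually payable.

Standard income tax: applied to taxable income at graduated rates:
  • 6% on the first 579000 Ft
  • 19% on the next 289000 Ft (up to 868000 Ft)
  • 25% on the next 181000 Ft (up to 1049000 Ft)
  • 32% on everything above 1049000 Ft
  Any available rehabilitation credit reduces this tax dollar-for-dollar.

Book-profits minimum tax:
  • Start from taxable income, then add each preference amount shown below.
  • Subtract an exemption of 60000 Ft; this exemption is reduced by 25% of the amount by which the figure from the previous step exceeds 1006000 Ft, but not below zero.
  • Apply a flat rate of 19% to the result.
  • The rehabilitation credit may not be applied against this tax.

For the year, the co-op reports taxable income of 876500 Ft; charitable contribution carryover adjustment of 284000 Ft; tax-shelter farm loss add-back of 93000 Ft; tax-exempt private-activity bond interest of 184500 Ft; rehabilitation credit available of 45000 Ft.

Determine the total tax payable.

Book-profits minimum tax:
  Adjusted income: 876500 Ft + 284000 Ft + 93000 Ft + 184500 Ft = 1438000 Ft
  Exemption: 25% × (1438000 Ft − 1006000 Ft) = 108000 Ft ≥ 60000 Ft, so the exemption is fully phased out
  Base: 1438000 Ft − 0 Ft = 1438000 Ft
  1438000 Ft × 19% = 273220 Ft

Standard income tax:
  579000 Ft × 6% = 34740 Ft
  289000 Ft × 19% = 54910 Ft
  8500 Ft × 25% = 2125 Ft
  → 91775 Ft
  Less rehabilitation credit 45000 Ft → 46775 Ft

273220 Ft > 46775 Ft, so the book-profits minimum tax is the binding amount.

273220 Ft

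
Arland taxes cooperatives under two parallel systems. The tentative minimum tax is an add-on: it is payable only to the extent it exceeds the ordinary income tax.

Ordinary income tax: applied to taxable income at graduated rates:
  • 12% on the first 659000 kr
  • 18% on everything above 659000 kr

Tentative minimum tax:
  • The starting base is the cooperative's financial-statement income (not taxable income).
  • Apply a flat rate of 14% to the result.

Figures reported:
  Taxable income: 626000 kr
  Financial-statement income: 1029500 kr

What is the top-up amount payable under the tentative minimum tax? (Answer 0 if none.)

69010 kr

Tentative minimum tax:
  Base (financial-statement income): 1029500 kr
  1029500 kr × 14% = 144130 kr

Ordinary income tax:
  626000 kr × 12% = 75120 kr

Excess of tentative minimum tax over ordinary income tax: 144130 kr − 75120 kr = 69010 kr.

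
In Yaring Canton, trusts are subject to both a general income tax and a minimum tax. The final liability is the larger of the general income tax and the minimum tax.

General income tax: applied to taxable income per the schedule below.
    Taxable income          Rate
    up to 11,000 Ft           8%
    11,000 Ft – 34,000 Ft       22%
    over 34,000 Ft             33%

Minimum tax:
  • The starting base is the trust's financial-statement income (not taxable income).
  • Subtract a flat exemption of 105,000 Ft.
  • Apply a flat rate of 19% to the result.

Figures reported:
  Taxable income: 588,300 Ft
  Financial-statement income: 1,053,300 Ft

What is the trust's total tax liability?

188,859 Ft

Minimum tax:
  Base (financial-statement income): 1,053,300 Ft
  Less exemption 105,000 Ft → base 948,300 Ft
  948,300 Ft × 19% = 180,177 Ft

General income tax:
  11,000 Ft × 8% = 880 Ft
  23,000 Ft × 22% = 5,060 Ft
  554,300 Ft × 33% = 182,919 Ft
  → 188,859 Ft

188,859 Ft > 180,177 Ft, so the general income tax governs.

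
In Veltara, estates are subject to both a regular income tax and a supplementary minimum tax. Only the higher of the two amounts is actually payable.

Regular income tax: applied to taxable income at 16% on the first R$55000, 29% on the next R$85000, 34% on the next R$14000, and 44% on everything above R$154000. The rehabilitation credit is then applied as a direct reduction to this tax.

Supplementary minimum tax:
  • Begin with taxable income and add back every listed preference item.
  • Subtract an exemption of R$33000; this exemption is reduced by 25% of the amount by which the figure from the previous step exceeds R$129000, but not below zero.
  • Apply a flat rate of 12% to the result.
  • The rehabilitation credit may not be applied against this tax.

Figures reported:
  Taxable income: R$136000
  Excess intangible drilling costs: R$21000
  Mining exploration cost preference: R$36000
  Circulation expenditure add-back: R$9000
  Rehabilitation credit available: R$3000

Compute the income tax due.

Regular income tax:
  R$55000 × 16% = R$8800
  R$81000 × 29% = R$23490
  → R$32290
  Less rehabilitation credit R$3000 → R$29290

Supplementary minimum tax:
  Adjusted income: R$136000 + R$21000 + R$36000 + R$9000 = R$202000
  Exemption: R$33000 − 25% × (R$202000 − R$129000) = R$33000 − R$18250 = R$14750
  Base: R$202000 − R$14750 = R$187250
  R$187250 × 12% = R$22470

R$29290 > R$22470, so the regular income tax governs.

R$29290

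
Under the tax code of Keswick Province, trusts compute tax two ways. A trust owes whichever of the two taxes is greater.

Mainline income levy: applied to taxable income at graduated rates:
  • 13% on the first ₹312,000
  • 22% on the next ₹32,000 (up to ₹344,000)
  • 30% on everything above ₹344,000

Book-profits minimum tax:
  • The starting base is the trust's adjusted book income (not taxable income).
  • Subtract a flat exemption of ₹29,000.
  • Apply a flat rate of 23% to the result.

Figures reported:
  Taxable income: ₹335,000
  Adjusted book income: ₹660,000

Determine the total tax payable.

₹145,130

Book-profits minimum tax:
  Base (adjusted book income): ₹660,000
  Less exemption ₹29,000 → base ₹631,000
  ₹631,000 × 23% = ₹145,130

Mainline income levy:
  ₹312,000 × 13% = ₹40,560
  ₹23,000 × 22% = ₹5,060
  → ₹45,620

₹145,130 > ₹45,620, so the book-profits minimum tax is the binding amount.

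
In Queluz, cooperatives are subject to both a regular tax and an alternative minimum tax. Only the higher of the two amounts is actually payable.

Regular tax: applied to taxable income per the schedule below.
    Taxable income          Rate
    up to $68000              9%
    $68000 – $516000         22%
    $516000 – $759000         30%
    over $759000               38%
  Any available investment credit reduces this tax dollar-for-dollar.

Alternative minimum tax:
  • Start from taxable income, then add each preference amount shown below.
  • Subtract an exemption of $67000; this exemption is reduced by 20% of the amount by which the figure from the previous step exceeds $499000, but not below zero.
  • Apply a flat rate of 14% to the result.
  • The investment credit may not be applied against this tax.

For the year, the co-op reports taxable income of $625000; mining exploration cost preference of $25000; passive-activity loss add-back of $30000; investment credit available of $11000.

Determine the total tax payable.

Regular tax:
  $68000 × 9% = $6120
  $448000 × 22% = $98560
  $109000 × 30% = $32700
  → $137380
  Less investment credit $11000 → $126380

Alternative minimum tax:
  Adjusted income: $625000 + $25000 + $30000 = $680000
  Exemption: $67000 − 20% × ($680000 − $499000) = $67000 − $36200 = $30800
  Base: $680000 − $30800 = $649200
  $649200 × 14% = $90888

$126380 > $90888, so the regular tax governs.

$126380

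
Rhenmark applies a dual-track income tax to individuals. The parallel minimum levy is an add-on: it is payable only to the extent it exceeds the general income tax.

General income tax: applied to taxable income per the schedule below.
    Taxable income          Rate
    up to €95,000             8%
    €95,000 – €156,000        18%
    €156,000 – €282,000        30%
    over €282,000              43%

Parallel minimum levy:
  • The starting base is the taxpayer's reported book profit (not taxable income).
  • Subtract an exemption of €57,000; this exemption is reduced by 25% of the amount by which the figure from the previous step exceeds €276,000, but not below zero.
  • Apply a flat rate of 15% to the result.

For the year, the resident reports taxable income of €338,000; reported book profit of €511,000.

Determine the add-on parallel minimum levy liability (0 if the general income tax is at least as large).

€0

General income tax:
  €95,000 × 8% = €7,600
  €61,000 × 18% = €10,980
  €126,000 × 30% = €37,800
  €56,000 × 43% = €24,080
  → €80,460

Parallel minimum levy:
  Base (reported book profit): €511,000
  Exemption: 25% × (€511,000 − €276,000) = €58,750 ≥ €57,000, so the exemption is fully phased out
  Base: €511,000 − €0 = €511,000
  €511,000 × 15% = €76,650

€76,650 ≤ €80,460, so no add-on is due.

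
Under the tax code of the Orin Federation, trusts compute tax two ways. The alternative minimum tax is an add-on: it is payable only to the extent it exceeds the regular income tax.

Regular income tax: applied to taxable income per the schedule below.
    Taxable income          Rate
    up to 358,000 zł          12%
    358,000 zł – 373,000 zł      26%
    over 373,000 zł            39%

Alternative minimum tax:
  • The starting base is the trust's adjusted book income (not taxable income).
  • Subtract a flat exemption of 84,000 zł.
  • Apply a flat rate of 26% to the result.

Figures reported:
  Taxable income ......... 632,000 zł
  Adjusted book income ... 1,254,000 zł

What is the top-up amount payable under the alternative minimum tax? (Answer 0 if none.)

Regular income tax:
  358,000 zł × 12% = 42,960 zł
  15,000 zł × 26% = 3,900 zł
  259,000 zł × 39% = 101,010 zł
  → 147,870 zł

Alternative minimum tax:
  Base (adjusted book income): 1,254,000 zł
  Less exemption 84,000 zł → base 1,170,000 zł
  1,170,000 zł × 26% = 304,200 zł

Excess of alternative minimum tax over regular income tax: 304,200 zł − 147,870 zł = 156,330 zł.

156,330 zł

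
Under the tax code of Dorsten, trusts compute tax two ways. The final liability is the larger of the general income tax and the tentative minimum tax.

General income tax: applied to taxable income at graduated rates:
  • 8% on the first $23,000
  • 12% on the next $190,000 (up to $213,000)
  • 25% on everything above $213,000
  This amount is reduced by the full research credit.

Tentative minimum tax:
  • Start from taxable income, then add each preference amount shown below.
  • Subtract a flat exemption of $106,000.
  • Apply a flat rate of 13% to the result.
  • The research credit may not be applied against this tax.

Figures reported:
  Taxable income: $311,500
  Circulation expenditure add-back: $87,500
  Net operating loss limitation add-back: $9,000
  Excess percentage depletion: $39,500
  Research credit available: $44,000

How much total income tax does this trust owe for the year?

General income tax:
  $23,000 × 8% = $1,840
  $190,000 × 12% = $22,800
  $98,500 × 25% = $24,625
  → $49,265
  Less research credit $44,000 → $5,265

Tentative minimum tax:
  Adjusted income: $311,500 + $87,500 + $9,000 + $39,500 = $447,500
  Less exemption $106,000 → base $341,500
  $341,500 × 13% = $44,395

$44,395 > $5,265, so the tentative minimum tax is the binding amount.

$44,395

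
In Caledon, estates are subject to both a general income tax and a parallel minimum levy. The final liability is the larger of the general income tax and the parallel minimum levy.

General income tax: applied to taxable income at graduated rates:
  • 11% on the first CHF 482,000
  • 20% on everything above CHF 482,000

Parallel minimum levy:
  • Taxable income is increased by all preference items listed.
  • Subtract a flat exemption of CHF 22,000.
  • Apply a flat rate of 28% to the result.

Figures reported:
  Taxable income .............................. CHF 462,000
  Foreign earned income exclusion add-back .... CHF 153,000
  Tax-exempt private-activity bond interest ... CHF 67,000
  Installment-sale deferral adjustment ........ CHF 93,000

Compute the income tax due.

CHF 210,840

General income tax:
  CHF 462,000 × 11% = CHF 50,820

Parallel minimum levy:
  Adjusted income: CHF 462,000 + CHF 153,000 + CHF 67,000 + CHF 93,000 = CHF 775,000
  Less exemption CHF 22,000 → base CHF 753,000
  CHF 753,000 × 28% = CHF 210,840

CHF 210,840 > CHF 50,820, so the parallel minimum levy is the binding amount.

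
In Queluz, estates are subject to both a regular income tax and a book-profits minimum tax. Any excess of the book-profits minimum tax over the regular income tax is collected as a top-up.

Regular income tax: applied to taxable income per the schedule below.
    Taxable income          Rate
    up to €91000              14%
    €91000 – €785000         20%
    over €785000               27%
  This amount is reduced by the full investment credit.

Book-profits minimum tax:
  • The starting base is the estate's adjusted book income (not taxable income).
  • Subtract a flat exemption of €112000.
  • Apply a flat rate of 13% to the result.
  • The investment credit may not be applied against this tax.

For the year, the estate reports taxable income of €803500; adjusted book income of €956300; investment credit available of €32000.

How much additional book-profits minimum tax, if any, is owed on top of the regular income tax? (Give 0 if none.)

Regular income tax:
  €91000 × 14% = €12740
  €694000 × 20% = €138800
  €18500 × 27% = €4995
  → €156535
  Less investment credit €32000 → €124535

Book-profits minimum tax:
  Base (adjusted book income): €956300
  Less exemption €112000 → base €844300
  €844300 × 13% = €109759

€109759 ≤ €124535, so no add-on is due.

€0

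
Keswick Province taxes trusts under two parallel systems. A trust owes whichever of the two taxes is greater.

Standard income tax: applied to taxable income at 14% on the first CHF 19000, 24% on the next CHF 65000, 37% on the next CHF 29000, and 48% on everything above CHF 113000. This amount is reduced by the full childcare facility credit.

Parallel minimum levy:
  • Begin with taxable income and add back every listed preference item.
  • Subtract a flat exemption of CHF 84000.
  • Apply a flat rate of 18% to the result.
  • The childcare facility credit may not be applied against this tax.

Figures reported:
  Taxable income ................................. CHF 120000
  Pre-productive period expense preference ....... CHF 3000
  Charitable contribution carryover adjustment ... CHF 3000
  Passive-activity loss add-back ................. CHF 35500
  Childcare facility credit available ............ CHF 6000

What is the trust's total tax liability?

Standard income tax:
  CHF 19000 × 14% = CHF 2660
  CHF 65000 × 24% = CHF 15600
  CHF 29000 × 37% = CHF 10730
  CHF 7000 × 48% = CHF 3360
  → CHF 32350
  Less childcare facility credit CHF 6000 → CHF 26350

Parallel minimum levy:
  Adjusted income: CHF 120000 + CHF 3000 + CHF 3000 + CHF 35500 = CHF 161500
  Less exemption CHF 84000 → base CHF 77500
  CHF 77500 × 18% = CHF 13950

CHF 26350 > CHF 13950, so the standard income tax governs.

CHF 26350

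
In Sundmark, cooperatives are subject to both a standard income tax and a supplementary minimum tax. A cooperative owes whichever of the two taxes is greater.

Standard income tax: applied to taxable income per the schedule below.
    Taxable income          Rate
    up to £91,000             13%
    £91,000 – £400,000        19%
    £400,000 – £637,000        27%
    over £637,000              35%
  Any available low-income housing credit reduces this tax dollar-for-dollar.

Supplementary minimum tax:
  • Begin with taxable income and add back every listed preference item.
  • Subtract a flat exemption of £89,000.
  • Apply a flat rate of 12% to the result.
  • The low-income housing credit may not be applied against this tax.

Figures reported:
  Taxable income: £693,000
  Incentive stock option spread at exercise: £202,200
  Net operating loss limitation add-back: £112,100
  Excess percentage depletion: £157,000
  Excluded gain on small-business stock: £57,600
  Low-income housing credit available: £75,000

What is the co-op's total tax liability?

Supplementary minimum tax:
  Adjusted income: £693,000 + £202,200 + £112,100 + £157,000 + £57,600 = £1,221,900
  Less exemption £89,000 → base £1,132,900
  £1,132,900 × 12% = £135,948

Standard income tax:
  £91,000 × 13% = £11,830
  £309,000 × 19% = £58,710
  £237,000 × 27% = £63,990
  £56,000 × 35% = £19,600
  → £154,130
  Less low-income housing credit £75,000 → £79,130

£135,948 > £79,130, so the supplementary minimum tax is the binding amount.

£135,948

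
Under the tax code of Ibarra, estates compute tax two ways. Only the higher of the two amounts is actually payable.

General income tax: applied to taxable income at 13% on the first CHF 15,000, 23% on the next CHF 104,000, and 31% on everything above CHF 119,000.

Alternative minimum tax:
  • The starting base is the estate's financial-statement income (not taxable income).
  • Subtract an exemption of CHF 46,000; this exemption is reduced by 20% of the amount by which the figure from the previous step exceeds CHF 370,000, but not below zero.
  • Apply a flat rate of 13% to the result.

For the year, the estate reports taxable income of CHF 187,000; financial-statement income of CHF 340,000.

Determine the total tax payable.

General income tax:
  CHF 15,000 × 13% = CHF 1,950
  CHF 104,000 × 23% = CHF 23,920
  CHF 68,000 × 31% = CHF 21,080
  → CHF 46,950

Alternative minimum tax:
  Base (financial-statement income): CHF 340,000
  Exemption: CHF 340,000 ≤ CHF 370,000, so full CHF 46,000 applies
  Base: CHF 340,000 − CHF 46,000 = CHF 294,000
  CHF 294,000 × 13% = CHF 38,220

CHF 46,950 > CHF 38,220, so the general income tax governs.

CHF 46,950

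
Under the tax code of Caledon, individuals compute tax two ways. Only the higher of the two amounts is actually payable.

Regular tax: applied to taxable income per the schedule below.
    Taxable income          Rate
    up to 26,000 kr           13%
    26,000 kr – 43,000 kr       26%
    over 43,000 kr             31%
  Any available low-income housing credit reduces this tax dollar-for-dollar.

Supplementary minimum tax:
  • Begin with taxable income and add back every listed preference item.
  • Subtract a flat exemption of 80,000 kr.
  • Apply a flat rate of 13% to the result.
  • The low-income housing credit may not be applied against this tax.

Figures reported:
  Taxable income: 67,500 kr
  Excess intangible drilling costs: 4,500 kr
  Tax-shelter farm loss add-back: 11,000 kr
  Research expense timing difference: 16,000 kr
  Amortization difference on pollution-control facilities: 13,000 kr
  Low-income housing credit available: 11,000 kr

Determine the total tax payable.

Supplementary minimum tax:
  Adjusted income: 67,500 kr + 4,500 kr + 11,000 kr + 16,000 kr + 13,000 kr = 112,000 kr
  Less exemption 80,000 kr → base 32,000 kr
  32,000 kr × 13% = 4,160 kr

Regular tax:
  26,000 kr × 13% = 3,380 kr
  17,000 kr × 26% = 4,420 kr
  24,500 kr × 31% = 7,595 kr
  → 15,395 kr
  Less low-income housing credit 11,000 kr → 4,395 kr

4,395 kr > 4,160 kr, so the regular tax governs.

4,395 kr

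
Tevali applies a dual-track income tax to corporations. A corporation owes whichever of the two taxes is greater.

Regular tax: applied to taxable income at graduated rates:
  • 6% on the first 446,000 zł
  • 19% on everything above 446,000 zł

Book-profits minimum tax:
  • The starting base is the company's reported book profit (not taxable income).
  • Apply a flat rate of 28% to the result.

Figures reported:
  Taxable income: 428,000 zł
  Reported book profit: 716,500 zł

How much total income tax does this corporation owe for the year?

200,620 zł

Book-profits minimum tax:
  Base (reported book profit): 716,500 zł
  716,500 zł × 28% = 200,620 zł

Regular tax:
  428,000 zł × 6% = 25,680 zł

200,620 zł > 25,680 zł, so the book-profits minimum tax is the binding amount.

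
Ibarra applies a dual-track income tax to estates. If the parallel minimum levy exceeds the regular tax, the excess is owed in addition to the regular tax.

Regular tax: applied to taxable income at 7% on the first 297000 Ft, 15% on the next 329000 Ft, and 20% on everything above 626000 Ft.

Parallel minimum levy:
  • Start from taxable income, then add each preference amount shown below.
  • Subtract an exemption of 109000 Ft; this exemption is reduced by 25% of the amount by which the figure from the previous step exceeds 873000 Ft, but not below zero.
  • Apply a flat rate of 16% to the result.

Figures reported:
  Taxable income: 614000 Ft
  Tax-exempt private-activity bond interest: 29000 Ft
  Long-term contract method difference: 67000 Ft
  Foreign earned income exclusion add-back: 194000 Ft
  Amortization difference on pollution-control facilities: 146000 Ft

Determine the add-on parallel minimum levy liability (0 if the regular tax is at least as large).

Parallel minimum levy:
  Adjusted income: 614000 Ft + 29000 Ft + 67000 Ft + 194000 Ft + 146000 Ft = 1050000 Ft
  Exemption: 109000 Ft − 25% × (1050000 Ft − 873000 Ft) = 109000 Ft − 44250 Ft = 64750 Ft
  Base: 1050000 Ft − 64750 Ft = 985250 Ft
  985250 Ft × 16% = 157640 Ft

Regular tax:
  297000 Ft × 7% = 20790 Ft
  317000 Ft × 15% = 47550 Ft
  → 68340 Ft

Excess of parallel minimum levy over regular tax: 157640 Ft − 68340 Ft = 89300 Ft.

89300 Ft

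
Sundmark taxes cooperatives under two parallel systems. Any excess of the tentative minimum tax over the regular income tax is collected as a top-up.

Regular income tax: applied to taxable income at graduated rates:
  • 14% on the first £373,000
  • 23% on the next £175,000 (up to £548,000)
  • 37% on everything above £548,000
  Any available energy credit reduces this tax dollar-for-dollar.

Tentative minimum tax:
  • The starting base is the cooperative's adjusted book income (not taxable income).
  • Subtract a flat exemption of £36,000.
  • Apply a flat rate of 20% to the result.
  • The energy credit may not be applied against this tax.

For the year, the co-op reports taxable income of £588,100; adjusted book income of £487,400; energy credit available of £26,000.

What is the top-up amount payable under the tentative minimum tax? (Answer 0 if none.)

£8,973

Regular income tax:
  £373,000 × 14% = £52,220
  £175,000 × 23% = £40,250
  £40,100 × 37% = £14,837
  → £107,307
  Less energy credit £26,000 → £81,307

Tentative minimum tax:
  Base (adjusted book income): £487,400
  Less exemption £36,000 → base £451,400
  £451,400 × 20% = £90,280

Excess of tentative minimum tax over regular income tax: £90,280 − £81,307 = £8,973.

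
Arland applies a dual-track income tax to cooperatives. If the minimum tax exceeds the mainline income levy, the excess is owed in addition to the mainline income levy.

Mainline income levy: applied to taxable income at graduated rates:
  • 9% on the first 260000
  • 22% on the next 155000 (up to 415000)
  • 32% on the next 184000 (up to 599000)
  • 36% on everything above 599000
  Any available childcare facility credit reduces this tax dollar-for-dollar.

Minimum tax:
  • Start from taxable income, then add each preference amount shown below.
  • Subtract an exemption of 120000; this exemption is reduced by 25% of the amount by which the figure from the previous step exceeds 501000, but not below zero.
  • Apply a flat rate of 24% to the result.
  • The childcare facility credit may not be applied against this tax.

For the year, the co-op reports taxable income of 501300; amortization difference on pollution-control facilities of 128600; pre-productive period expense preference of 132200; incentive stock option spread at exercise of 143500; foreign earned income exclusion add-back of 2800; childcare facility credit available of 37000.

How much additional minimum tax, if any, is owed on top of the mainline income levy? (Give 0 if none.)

165544

Mainline income levy:
  260000 × 9% = 23400
  155000 × 22% = 34100
  86300 × 32% = 27616
  → 85116
  Less childcare facility credit 37000 → 48116

Minimum tax:
  Adjusted income: 501300 + 128600 + 132200 + 143500 + 2800 = 908400
  Exemption: 120000 − 25% × (908400 − 501000) = 120000 − 101850 = 18150
  Base: 908400 − 18150 = 890250
  890250 × 24% = 213660

Excess of minimum tax over mainline income levy: 213660 − 48116 = 165544.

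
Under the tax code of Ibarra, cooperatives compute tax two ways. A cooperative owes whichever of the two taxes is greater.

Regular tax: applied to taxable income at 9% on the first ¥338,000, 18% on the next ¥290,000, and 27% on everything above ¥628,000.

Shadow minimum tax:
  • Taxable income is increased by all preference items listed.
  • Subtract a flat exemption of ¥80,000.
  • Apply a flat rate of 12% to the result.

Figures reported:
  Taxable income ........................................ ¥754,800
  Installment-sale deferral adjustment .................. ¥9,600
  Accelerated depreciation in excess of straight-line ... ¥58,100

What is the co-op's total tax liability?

¥116,856

Shadow minimum tax:
  Adjusted income: ¥754,800 + ¥9,600 + ¥58,100 = ¥822,500
  Less exemption ¥80,000 → base ¥742,500
  ¥742,500 × 12% = ¥89,100

Regular tax:
  ¥338,000 × 9% = ¥30,420
  ¥290,000 × 18% = ¥52,200
  ¥126,800 × 27% = ¥34,236
  → ¥116,856

¥116,856 > ¥89,100, so the regular tax governs.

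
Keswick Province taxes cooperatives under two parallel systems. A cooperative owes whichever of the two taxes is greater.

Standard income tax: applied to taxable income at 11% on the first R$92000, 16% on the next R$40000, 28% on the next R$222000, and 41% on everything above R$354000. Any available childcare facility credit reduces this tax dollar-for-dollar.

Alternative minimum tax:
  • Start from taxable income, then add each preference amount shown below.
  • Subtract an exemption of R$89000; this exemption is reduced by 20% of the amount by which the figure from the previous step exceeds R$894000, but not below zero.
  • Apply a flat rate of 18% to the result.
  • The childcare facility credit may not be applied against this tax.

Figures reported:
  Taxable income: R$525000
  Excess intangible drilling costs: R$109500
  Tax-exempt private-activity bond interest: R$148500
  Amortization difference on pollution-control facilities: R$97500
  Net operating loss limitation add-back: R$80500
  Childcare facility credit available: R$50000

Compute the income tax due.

R$159372

Alternative minimum tax:
  Adjusted income: R$525000 + R$109500 + R$148500 + R$97500 + R$80500 = R$961000
  Exemption: R$89000 − 20% × (R$961000 − R$894000) = R$89000 − R$13400 = R$75600
  Base: R$961000 − R$75600 = R$885400
  R$885400 × 18% = R$159372

Standard income tax:
  R$92000 × 11% = R$10120
  R$40000 × 16% = R$6400
  R$222000 × 28% = R$62160
  R$171000 × 41% = R$70110
  → R$148790
  Less childcare facility credit R$50000 → R$98790

R$159372 > R$98790, so the alternative minimum tax is the binding amount.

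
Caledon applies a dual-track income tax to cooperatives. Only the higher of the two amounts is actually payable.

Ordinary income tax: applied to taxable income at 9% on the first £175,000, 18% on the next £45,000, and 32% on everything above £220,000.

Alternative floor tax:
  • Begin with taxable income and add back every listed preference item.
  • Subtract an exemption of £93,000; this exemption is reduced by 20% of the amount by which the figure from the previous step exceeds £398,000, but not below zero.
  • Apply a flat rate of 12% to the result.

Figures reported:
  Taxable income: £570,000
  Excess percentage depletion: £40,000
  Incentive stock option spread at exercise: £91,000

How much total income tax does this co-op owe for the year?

Ordinary income tax:
  £175,000 × 9% = £15,750
  £45,000 × 18% = £8,100
  £350,000 × 32% = £112,000
  → £135,850

Alternative floor tax:
  Adjusted income: £570,000 + £40,000 + £91,000 = £701,000
  Exemption: £93,000 − 20% × (£701,000 − £398,000) = £93,000 − £60,600 = £32,400
  Base: £701,000 − £32,400 = £668,600
  £668,600 × 12% = £80,232

£135,850 > £80,232, so the ordinary income tax governs.

£135,850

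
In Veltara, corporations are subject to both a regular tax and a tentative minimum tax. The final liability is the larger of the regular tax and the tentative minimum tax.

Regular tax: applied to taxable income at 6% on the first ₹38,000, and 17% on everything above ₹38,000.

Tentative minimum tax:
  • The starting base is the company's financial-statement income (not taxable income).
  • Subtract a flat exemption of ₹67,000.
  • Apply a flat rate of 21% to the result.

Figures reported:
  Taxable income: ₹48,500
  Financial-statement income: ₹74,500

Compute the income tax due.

₹4,065

Tentative minimum tax:
  Base (financial-statement income): ₹74,500
  Less exemption ₹67,000 → base ₹7,500
  ₹7,500 × 21% = ₹1,575

Regular tax:
  ₹38,000 × 6% = ₹2,280
  ₹10,500 × 17% = ₹1,785
  → ₹4,065

₹4,065 > ₹1,575, so the regular tax governs.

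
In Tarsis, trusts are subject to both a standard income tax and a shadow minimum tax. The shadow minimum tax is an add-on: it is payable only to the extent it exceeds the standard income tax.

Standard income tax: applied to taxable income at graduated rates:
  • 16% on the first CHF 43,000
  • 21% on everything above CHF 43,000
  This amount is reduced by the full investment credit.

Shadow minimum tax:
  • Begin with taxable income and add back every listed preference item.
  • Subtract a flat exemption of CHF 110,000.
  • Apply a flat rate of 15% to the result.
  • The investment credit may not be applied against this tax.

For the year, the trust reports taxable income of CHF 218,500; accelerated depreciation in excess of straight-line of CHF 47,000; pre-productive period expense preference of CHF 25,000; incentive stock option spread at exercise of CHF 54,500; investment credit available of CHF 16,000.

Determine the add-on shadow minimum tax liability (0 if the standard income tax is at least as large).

CHF 7,515

Shadow minimum tax:
  Adjusted income: CHF 218,500 + CHF 47,000 + CHF 25,000 + CHF 54,500 = CHF 345,000
  Less exemption CHF 110,000 → base CHF 235,000
  CHF 235,000 × 15% = CHF 35,250

Standard income tax:
  CHF 43,000 × 16% = CHF 6,880
  CHF 175,500 × 21% = CHF 36,855
  → CHF 43,735
  Less investment credit CHF 16,000 → CHF 27,735

Excess of shadow minimum tax over standard income tax: CHF 35,250 − CHF 27,735 = CHF 7,515.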